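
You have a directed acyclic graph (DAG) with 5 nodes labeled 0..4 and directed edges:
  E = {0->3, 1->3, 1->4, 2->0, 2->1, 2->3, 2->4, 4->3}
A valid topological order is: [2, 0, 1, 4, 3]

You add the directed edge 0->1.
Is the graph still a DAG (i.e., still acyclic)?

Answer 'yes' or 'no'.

Given toposort: [2, 0, 1, 4, 3]
Position of 0: index 1; position of 1: index 2
New edge 0->1: forward
Forward edge: respects the existing order. Still a DAG, same toposort still valid.
Still a DAG? yes

Answer: yes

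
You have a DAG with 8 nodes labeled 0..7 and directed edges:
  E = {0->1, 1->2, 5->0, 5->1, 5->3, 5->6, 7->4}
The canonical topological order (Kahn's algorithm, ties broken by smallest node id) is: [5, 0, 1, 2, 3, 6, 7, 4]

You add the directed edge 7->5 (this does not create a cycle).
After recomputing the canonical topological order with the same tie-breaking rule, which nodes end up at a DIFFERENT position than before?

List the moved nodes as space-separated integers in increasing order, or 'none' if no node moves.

Answer: 0 1 2 3 4 5 6 7

Derivation:
Old toposort: [5, 0, 1, 2, 3, 6, 7, 4]
Added edge 7->5
Recompute Kahn (smallest-id tiebreak):
  initial in-degrees: [1, 2, 1, 1, 1, 1, 1, 0]
  ready (indeg=0): [7]
  pop 7: indeg[4]->0; indeg[5]->0 | ready=[4, 5] | order so far=[7]
  pop 4: no out-edges | ready=[5] | order so far=[7, 4]
  pop 5: indeg[0]->0; indeg[1]->1; indeg[3]->0; indeg[6]->0 | ready=[0, 3, 6] | order so far=[7, 4, 5]
  pop 0: indeg[1]->0 | ready=[1, 3, 6] | order so far=[7, 4, 5, 0]
  pop 1: indeg[2]->0 | ready=[2, 3, 6] | order so far=[7, 4, 5, 0, 1]
  pop 2: no out-edges | ready=[3, 6] | order so far=[7, 4, 5, 0, 1, 2]
  pop 3: no out-edges | ready=[6] | order so far=[7, 4, 5, 0, 1, 2, 3]
  pop 6: no out-edges | ready=[] | order so far=[7, 4, 5, 0, 1, 2, 3, 6]
New canonical toposort: [7, 4, 5, 0, 1, 2, 3, 6]
Compare positions:
  Node 0: index 1 -> 3 (moved)
  Node 1: index 2 -> 4 (moved)
  Node 2: index 3 -> 5 (moved)
  Node 3: index 4 -> 6 (moved)
  Node 4: index 7 -> 1 (moved)
  Node 5: index 0 -> 2 (moved)
  Node 6: index 5 -> 7 (moved)
  Node 7: index 6 -> 0 (moved)
Nodes that changed position: 0 1 2 3 4 5 6 7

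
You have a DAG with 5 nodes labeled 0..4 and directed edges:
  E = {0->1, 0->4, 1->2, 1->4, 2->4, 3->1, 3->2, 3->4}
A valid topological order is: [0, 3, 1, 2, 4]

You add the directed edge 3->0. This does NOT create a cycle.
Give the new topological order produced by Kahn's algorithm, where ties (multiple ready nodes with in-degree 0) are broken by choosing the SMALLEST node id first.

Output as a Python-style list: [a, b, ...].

Answer: [3, 0, 1, 2, 4]

Derivation:
Old toposort: [0, 3, 1, 2, 4]
Added edge: 3->0
Position of 3 (1) > position of 0 (0). Must reorder: 3 must now come before 0.
Run Kahn's algorithm (break ties by smallest node id):
  initial in-degrees: [1, 2, 2, 0, 4]
  ready (indeg=0): [3]
  pop 3: indeg[0]->0; indeg[1]->1; indeg[2]->1; indeg[4]->3 | ready=[0] | order so far=[3]
  pop 0: indeg[1]->0; indeg[4]->2 | ready=[1] | order so far=[3, 0]
  pop 1: indeg[2]->0; indeg[4]->1 | ready=[2] | order so far=[3, 0, 1]
  pop 2: indeg[4]->0 | ready=[4] | order so far=[3, 0, 1, 2]
  pop 4: no out-edges | ready=[] | order so far=[3, 0, 1, 2, 4]
  Result: [3, 0, 1, 2, 4]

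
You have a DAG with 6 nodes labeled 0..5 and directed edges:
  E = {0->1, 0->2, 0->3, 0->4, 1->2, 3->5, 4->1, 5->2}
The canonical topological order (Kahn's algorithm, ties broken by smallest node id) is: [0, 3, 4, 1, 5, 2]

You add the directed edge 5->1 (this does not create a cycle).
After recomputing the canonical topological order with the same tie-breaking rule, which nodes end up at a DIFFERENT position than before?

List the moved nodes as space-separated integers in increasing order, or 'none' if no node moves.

Answer: 1 5

Derivation:
Old toposort: [0, 3, 4, 1, 5, 2]
Added edge 5->1
Recompute Kahn (smallest-id tiebreak):
  initial in-degrees: [0, 3, 3, 1, 1, 1]
  ready (indeg=0): [0]
  pop 0: indeg[1]->2; indeg[2]->2; indeg[3]->0; indeg[4]->0 | ready=[3, 4] | order so far=[0]
  pop 3: indeg[5]->0 | ready=[4, 5] | order so far=[0, 3]
  pop 4: indeg[1]->1 | ready=[5] | order so far=[0, 3, 4]
  pop 5: indeg[1]->0; indeg[2]->1 | ready=[1] | order so far=[0, 3, 4, 5]
  pop 1: indeg[2]->0 | ready=[2] | order so far=[0, 3, 4, 5, 1]
  pop 2: no out-edges | ready=[] | order so far=[0, 3, 4, 5, 1, 2]
New canonical toposort: [0, 3, 4, 5, 1, 2]
Compare positions:
  Node 0: index 0 -> 0 (same)
  Node 1: index 3 -> 4 (moved)
  Node 2: index 5 -> 5 (same)
  Node 3: index 1 -> 1 (same)
  Node 4: index 2 -> 2 (same)
  Node 5: index 4 -> 3 (moved)
Nodes that changed position: 1 5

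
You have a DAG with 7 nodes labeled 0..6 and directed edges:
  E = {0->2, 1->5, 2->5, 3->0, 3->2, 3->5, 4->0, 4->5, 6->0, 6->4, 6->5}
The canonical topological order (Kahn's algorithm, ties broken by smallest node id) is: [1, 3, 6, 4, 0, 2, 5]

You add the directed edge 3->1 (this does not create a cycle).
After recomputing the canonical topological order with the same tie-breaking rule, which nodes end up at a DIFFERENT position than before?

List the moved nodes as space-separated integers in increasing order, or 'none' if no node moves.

Old toposort: [1, 3, 6, 4, 0, 2, 5]
Added edge 3->1
Recompute Kahn (smallest-id tiebreak):
  initial in-degrees: [3, 1, 2, 0, 1, 5, 0]
  ready (indeg=0): [3, 6]
  pop 3: indeg[0]->2; indeg[1]->0; indeg[2]->1; indeg[5]->4 | ready=[1, 6] | order so far=[3]
  pop 1: indeg[5]->3 | ready=[6] | order so far=[3, 1]
  pop 6: indeg[0]->1; indeg[4]->0; indeg[5]->2 | ready=[4] | order so far=[3, 1, 6]
  pop 4: indeg[0]->0; indeg[5]->1 | ready=[0] | order so far=[3, 1, 6, 4]
  pop 0: indeg[2]->0 | ready=[2] | order so far=[3, 1, 6, 4, 0]
  pop 2: indeg[5]->0 | ready=[5] | order so far=[3, 1, 6, 4, 0, 2]
  pop 5: no out-edges | ready=[] | order so far=[3, 1, 6, 4, 0, 2, 5]
New canonical toposort: [3, 1, 6, 4, 0, 2, 5]
Compare positions:
  Node 0: index 4 -> 4 (same)
  Node 1: index 0 -> 1 (moved)
  Node 2: index 5 -> 5 (same)
  Node 3: index 1 -> 0 (moved)
  Node 4: index 3 -> 3 (same)
  Node 5: index 6 -> 6 (same)
  Node 6: index 2 -> 2 (same)
Nodes that changed position: 1 3

Answer: 1 3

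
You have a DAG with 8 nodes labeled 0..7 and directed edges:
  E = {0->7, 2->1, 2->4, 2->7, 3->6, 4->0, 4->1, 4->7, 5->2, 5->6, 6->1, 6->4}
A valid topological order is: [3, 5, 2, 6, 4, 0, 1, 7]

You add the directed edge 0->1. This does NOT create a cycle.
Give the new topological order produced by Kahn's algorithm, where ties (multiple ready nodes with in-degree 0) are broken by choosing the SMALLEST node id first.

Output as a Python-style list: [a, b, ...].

Old toposort: [3, 5, 2, 6, 4, 0, 1, 7]
Added edge: 0->1
Position of 0 (5) < position of 1 (6). Old order still valid.
Run Kahn's algorithm (break ties by smallest node id):
  initial in-degrees: [1, 4, 1, 0, 2, 0, 2, 3]
  ready (indeg=0): [3, 5]
  pop 3: indeg[6]->1 | ready=[5] | order so far=[3]
  pop 5: indeg[2]->0; indeg[6]->0 | ready=[2, 6] | order so far=[3, 5]
  pop 2: indeg[1]->3; indeg[4]->1; indeg[7]->2 | ready=[6] | order so far=[3, 5, 2]
  pop 6: indeg[1]->2; indeg[4]->0 | ready=[4] | order so far=[3, 5, 2, 6]
  pop 4: indeg[0]->0; indeg[1]->1; indeg[7]->1 | ready=[0] | order so far=[3, 5, 2, 6, 4]
  pop 0: indeg[1]->0; indeg[7]->0 | ready=[1, 7] | order so far=[3, 5, 2, 6, 4, 0]
  pop 1: no out-edges | ready=[7] | order so far=[3, 5, 2, 6, 4, 0, 1]
  pop 7: no out-edges | ready=[] | order so far=[3, 5, 2, 6, 4, 0, 1, 7]
  Result: [3, 5, 2, 6, 4, 0, 1, 7]

Answer: [3, 5, 2, 6, 4, 0, 1, 7]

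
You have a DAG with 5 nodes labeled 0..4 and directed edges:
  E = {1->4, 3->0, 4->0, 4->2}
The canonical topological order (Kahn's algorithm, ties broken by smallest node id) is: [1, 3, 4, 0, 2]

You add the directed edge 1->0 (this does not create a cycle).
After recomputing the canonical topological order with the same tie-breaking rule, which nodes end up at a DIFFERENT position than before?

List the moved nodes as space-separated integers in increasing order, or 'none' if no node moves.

Answer: none

Derivation:
Old toposort: [1, 3, 4, 0, 2]
Added edge 1->0
Recompute Kahn (smallest-id tiebreak):
  initial in-degrees: [3, 0, 1, 0, 1]
  ready (indeg=0): [1, 3]
  pop 1: indeg[0]->2; indeg[4]->0 | ready=[3, 4] | order so far=[1]
  pop 3: indeg[0]->1 | ready=[4] | order so far=[1, 3]
  pop 4: indeg[0]->0; indeg[2]->0 | ready=[0, 2] | order so far=[1, 3, 4]
  pop 0: no out-edges | ready=[2] | order so far=[1, 3, 4, 0]
  pop 2: no out-edges | ready=[] | order so far=[1, 3, 4, 0, 2]
New canonical toposort: [1, 3, 4, 0, 2]
Compare positions:
  Node 0: index 3 -> 3 (same)
  Node 1: index 0 -> 0 (same)
  Node 2: index 4 -> 4 (same)
  Node 3: index 1 -> 1 (same)
  Node 4: index 2 -> 2 (same)
Nodes that changed position: none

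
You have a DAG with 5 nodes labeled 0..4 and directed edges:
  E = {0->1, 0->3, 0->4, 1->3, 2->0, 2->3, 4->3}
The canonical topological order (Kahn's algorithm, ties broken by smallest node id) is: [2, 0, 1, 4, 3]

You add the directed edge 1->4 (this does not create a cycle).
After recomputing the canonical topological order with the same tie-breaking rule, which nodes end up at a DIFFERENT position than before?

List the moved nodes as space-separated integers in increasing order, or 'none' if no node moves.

Answer: none

Derivation:
Old toposort: [2, 0, 1, 4, 3]
Added edge 1->4
Recompute Kahn (smallest-id tiebreak):
  initial in-degrees: [1, 1, 0, 4, 2]
  ready (indeg=0): [2]
  pop 2: indeg[0]->0; indeg[3]->3 | ready=[0] | order so far=[2]
  pop 0: indeg[1]->0; indeg[3]->2; indeg[4]->1 | ready=[1] | order so far=[2, 0]
  pop 1: indeg[3]->1; indeg[4]->0 | ready=[4] | order so far=[2, 0, 1]
  pop 4: indeg[3]->0 | ready=[3] | order so far=[2, 0, 1, 4]
  pop 3: no out-edges | ready=[] | order so far=[2, 0, 1, 4, 3]
New canonical toposort: [2, 0, 1, 4, 3]
Compare positions:
  Node 0: index 1 -> 1 (same)
  Node 1: index 2 -> 2 (same)
  Node 2: index 0 -> 0 (same)
  Node 3: index 4 -> 4 (same)
  Node 4: index 3 -> 3 (same)
Nodes that changed position: none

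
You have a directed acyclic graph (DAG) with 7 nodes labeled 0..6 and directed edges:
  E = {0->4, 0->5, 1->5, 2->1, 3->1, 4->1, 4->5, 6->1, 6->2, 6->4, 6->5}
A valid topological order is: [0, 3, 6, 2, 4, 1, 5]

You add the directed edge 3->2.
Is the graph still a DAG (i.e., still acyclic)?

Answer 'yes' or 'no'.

Given toposort: [0, 3, 6, 2, 4, 1, 5]
Position of 3: index 1; position of 2: index 3
New edge 3->2: forward
Forward edge: respects the existing order. Still a DAG, same toposort still valid.
Still a DAG? yes

Answer: yes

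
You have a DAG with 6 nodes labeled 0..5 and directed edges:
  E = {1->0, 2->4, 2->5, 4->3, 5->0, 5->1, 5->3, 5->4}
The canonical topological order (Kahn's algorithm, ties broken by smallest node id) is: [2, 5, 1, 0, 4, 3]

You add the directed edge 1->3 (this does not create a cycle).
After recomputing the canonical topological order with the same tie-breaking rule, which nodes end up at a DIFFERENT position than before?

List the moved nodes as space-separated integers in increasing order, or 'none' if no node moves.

Answer: none

Derivation:
Old toposort: [2, 5, 1, 0, 4, 3]
Added edge 1->3
Recompute Kahn (smallest-id tiebreak):
  initial in-degrees: [2, 1, 0, 3, 2, 1]
  ready (indeg=0): [2]
  pop 2: indeg[4]->1; indeg[5]->0 | ready=[5] | order so far=[2]
  pop 5: indeg[0]->1; indeg[1]->0; indeg[3]->2; indeg[4]->0 | ready=[1, 4] | order so far=[2, 5]
  pop 1: indeg[0]->0; indeg[3]->1 | ready=[0, 4] | order so far=[2, 5, 1]
  pop 0: no out-edges | ready=[4] | order so far=[2, 5, 1, 0]
  pop 4: indeg[3]->0 | ready=[3] | order so far=[2, 5, 1, 0, 4]
  pop 3: no out-edges | ready=[] | order so far=[2, 5, 1, 0, 4, 3]
New canonical toposort: [2, 5, 1, 0, 4, 3]
Compare positions:
  Node 0: index 3 -> 3 (same)
  Node 1: index 2 -> 2 (same)
  Node 2: index 0 -> 0 (same)
  Node 3: index 5 -> 5 (same)
  Node 4: index 4 -> 4 (same)
  Node 5: index 1 -> 1 (same)
Nodes that changed position: none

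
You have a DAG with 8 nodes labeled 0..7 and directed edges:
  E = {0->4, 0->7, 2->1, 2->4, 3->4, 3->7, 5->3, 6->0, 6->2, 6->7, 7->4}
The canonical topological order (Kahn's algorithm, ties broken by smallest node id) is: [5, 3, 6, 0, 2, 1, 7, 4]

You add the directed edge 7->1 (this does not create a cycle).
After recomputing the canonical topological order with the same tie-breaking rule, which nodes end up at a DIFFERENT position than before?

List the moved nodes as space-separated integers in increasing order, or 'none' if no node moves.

Answer: 1 7

Derivation:
Old toposort: [5, 3, 6, 0, 2, 1, 7, 4]
Added edge 7->1
Recompute Kahn (smallest-id tiebreak):
  initial in-degrees: [1, 2, 1, 1, 4, 0, 0, 3]
  ready (indeg=0): [5, 6]
  pop 5: indeg[3]->0 | ready=[3, 6] | order so far=[5]
  pop 3: indeg[4]->3; indeg[7]->2 | ready=[6] | order so far=[5, 3]
  pop 6: indeg[0]->0; indeg[2]->0; indeg[7]->1 | ready=[0, 2] | order so far=[5, 3, 6]
  pop 0: indeg[4]->2; indeg[7]->0 | ready=[2, 7] | order so far=[5, 3, 6, 0]
  pop 2: indeg[1]->1; indeg[4]->1 | ready=[7] | order so far=[5, 3, 6, 0, 2]
  pop 7: indeg[1]->0; indeg[4]->0 | ready=[1, 4] | order so far=[5, 3, 6, 0, 2, 7]
  pop 1: no out-edges | ready=[4] | order so far=[5, 3, 6, 0, 2, 7, 1]
  pop 4: no out-edges | ready=[] | order so far=[5, 3, 6, 0, 2, 7, 1, 4]
New canonical toposort: [5, 3, 6, 0, 2, 7, 1, 4]
Compare positions:
  Node 0: index 3 -> 3 (same)
  Node 1: index 5 -> 6 (moved)
  Node 2: index 4 -> 4 (same)
  Node 3: index 1 -> 1 (same)
  Node 4: index 7 -> 7 (same)
  Node 5: index 0 -> 0 (same)
  Node 6: index 2 -> 2 (same)
  Node 7: index 6 -> 5 (moved)
Nodes that changed position: 1 7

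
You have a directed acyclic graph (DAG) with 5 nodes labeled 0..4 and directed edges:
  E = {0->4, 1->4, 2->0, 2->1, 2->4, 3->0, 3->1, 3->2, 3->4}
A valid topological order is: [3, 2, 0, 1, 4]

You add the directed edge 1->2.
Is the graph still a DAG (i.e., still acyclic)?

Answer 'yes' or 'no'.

Given toposort: [3, 2, 0, 1, 4]
Position of 1: index 3; position of 2: index 1
New edge 1->2: backward (u after v in old order)
Backward edge: old toposort is now invalid. Check if this creates a cycle.
Does 2 already reach 1? Reachable from 2: [0, 1, 2, 4]. YES -> cycle!
Still a DAG? no

Answer: no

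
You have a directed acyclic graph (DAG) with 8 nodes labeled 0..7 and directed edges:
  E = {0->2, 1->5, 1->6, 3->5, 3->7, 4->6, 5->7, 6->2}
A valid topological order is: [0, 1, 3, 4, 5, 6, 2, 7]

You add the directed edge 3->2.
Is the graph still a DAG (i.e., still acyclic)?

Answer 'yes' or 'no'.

Given toposort: [0, 1, 3, 4, 5, 6, 2, 7]
Position of 3: index 2; position of 2: index 6
New edge 3->2: forward
Forward edge: respects the existing order. Still a DAG, same toposort still valid.
Still a DAG? yes

Answer: yes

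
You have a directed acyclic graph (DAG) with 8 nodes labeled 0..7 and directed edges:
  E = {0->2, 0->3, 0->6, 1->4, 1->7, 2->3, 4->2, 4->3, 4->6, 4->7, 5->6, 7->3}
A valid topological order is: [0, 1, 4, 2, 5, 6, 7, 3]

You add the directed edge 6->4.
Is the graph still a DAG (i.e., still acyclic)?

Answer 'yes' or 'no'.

Given toposort: [0, 1, 4, 2, 5, 6, 7, 3]
Position of 6: index 5; position of 4: index 2
New edge 6->4: backward (u after v in old order)
Backward edge: old toposort is now invalid. Check if this creates a cycle.
Does 4 already reach 6? Reachable from 4: [2, 3, 4, 6, 7]. YES -> cycle!
Still a DAG? no

Answer: no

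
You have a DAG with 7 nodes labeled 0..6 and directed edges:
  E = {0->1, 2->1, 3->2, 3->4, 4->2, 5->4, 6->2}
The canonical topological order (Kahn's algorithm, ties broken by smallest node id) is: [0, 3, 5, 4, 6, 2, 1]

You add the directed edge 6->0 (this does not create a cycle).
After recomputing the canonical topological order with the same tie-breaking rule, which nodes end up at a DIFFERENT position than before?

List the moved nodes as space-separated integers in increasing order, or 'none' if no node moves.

Answer: 0 3 4 5 6

Derivation:
Old toposort: [0, 3, 5, 4, 6, 2, 1]
Added edge 6->0
Recompute Kahn (smallest-id tiebreak):
  initial in-degrees: [1, 2, 3, 0, 2, 0, 0]
  ready (indeg=0): [3, 5, 6]
  pop 3: indeg[2]->2; indeg[4]->1 | ready=[5, 6] | order so far=[3]
  pop 5: indeg[4]->0 | ready=[4, 6] | order so far=[3, 5]
  pop 4: indeg[2]->1 | ready=[6] | order so far=[3, 5, 4]
  pop 6: indeg[0]->0; indeg[2]->0 | ready=[0, 2] | order so far=[3, 5, 4, 6]
  pop 0: indeg[1]->1 | ready=[2] | order so far=[3, 5, 4, 6, 0]
  pop 2: indeg[1]->0 | ready=[1] | order so far=[3, 5, 4, 6, 0, 2]
  pop 1: no out-edges | ready=[] | order so far=[3, 5, 4, 6, 0, 2, 1]
New canonical toposort: [3, 5, 4, 6, 0, 2, 1]
Compare positions:
  Node 0: index 0 -> 4 (moved)
  Node 1: index 6 -> 6 (same)
  Node 2: index 5 -> 5 (same)
  Node 3: index 1 -> 0 (moved)
  Node 4: index 3 -> 2 (moved)
  Node 5: index 2 -> 1 (moved)
  Node 6: index 4 -> 3 (moved)
Nodes that changed position: 0 3 4 5 6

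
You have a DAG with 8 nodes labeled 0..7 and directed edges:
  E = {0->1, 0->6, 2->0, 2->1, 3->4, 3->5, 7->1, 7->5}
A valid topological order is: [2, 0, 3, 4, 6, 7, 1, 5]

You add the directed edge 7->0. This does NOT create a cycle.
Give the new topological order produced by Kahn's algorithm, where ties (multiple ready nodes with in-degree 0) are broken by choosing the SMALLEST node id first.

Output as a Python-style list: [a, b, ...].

Answer: [2, 3, 4, 7, 0, 1, 5, 6]

Derivation:
Old toposort: [2, 0, 3, 4, 6, 7, 1, 5]
Added edge: 7->0
Position of 7 (5) > position of 0 (1). Must reorder: 7 must now come before 0.
Run Kahn's algorithm (break ties by smallest node id):
  initial in-degrees: [2, 3, 0, 0, 1, 2, 1, 0]
  ready (indeg=0): [2, 3, 7]
  pop 2: indeg[0]->1; indeg[1]->2 | ready=[3, 7] | order so far=[2]
  pop 3: indeg[4]->0; indeg[5]->1 | ready=[4, 7] | order so far=[2, 3]
  pop 4: no out-edges | ready=[7] | order so far=[2, 3, 4]
  pop 7: indeg[0]->0; indeg[1]->1; indeg[5]->0 | ready=[0, 5] | order so far=[2, 3, 4, 7]
  pop 0: indeg[1]->0; indeg[6]->0 | ready=[1, 5, 6] | order so far=[2, 3, 4, 7, 0]
  pop 1: no out-edges | ready=[5, 6] | order so far=[2, 3, 4, 7, 0, 1]
  pop 5: no out-edges | ready=[6] | order so far=[2, 3, 4, 7, 0, 1, 5]
  pop 6: no out-edges | ready=[] | order so far=[2, 3, 4, 7, 0, 1, 5, 6]
  Result: [2, 3, 4, 7, 0, 1, 5, 6]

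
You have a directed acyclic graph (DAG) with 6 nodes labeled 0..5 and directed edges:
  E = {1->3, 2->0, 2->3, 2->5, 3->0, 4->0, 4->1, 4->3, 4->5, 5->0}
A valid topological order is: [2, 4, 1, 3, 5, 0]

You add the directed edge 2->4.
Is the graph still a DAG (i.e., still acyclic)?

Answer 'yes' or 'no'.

Answer: yes

Derivation:
Given toposort: [2, 4, 1, 3, 5, 0]
Position of 2: index 0; position of 4: index 1
New edge 2->4: forward
Forward edge: respects the existing order. Still a DAG, same toposort still valid.
Still a DAG? yes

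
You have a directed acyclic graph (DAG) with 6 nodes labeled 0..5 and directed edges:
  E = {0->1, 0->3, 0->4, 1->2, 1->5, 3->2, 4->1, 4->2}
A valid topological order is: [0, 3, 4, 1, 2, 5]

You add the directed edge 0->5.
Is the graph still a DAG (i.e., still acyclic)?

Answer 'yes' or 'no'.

Answer: yes

Derivation:
Given toposort: [0, 3, 4, 1, 2, 5]
Position of 0: index 0; position of 5: index 5
New edge 0->5: forward
Forward edge: respects the existing order. Still a DAG, same toposort still valid.
Still a DAG? yes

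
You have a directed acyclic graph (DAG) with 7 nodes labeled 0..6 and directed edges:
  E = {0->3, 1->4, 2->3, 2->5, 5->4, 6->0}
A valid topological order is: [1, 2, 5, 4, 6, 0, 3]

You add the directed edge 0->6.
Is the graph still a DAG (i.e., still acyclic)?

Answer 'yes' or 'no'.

Answer: no

Derivation:
Given toposort: [1, 2, 5, 4, 6, 0, 3]
Position of 0: index 5; position of 6: index 4
New edge 0->6: backward (u after v in old order)
Backward edge: old toposort is now invalid. Check if this creates a cycle.
Does 6 already reach 0? Reachable from 6: [0, 3, 6]. YES -> cycle!
Still a DAG? no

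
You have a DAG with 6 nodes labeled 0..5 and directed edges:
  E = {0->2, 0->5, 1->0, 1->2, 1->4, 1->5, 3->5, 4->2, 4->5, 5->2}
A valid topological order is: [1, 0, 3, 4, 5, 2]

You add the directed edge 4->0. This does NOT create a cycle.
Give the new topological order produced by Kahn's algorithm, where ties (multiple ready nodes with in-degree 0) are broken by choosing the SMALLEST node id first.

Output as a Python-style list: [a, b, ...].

Old toposort: [1, 0, 3, 4, 5, 2]
Added edge: 4->0
Position of 4 (3) > position of 0 (1). Must reorder: 4 must now come before 0.
Run Kahn's algorithm (break ties by smallest node id):
  initial in-degrees: [2, 0, 4, 0, 1, 4]
  ready (indeg=0): [1, 3]
  pop 1: indeg[0]->1; indeg[2]->3; indeg[4]->0; indeg[5]->3 | ready=[3, 4] | order so far=[1]
  pop 3: indeg[5]->2 | ready=[4] | order so far=[1, 3]
  pop 4: indeg[0]->0; indeg[2]->2; indeg[5]->1 | ready=[0] | order so far=[1, 3, 4]
  pop 0: indeg[2]->1; indeg[5]->0 | ready=[5] | order so far=[1, 3, 4, 0]
  pop 5: indeg[2]->0 | ready=[2] | order so far=[1, 3, 4, 0, 5]
  pop 2: no out-edges | ready=[] | order so far=[1, 3, 4, 0, 5, 2]
  Result: [1, 3, 4, 0, 5, 2]

Answer: [1, 3, 4, 0, 5, 2]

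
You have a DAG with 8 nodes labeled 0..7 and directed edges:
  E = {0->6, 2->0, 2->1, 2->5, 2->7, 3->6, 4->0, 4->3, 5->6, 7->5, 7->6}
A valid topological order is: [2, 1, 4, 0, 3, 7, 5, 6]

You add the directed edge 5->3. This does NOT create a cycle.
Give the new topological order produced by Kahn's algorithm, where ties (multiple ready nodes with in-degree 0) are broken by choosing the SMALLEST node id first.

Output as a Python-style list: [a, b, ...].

Answer: [2, 1, 4, 0, 7, 5, 3, 6]

Derivation:
Old toposort: [2, 1, 4, 0, 3, 7, 5, 6]
Added edge: 5->3
Position of 5 (6) > position of 3 (4). Must reorder: 5 must now come before 3.
Run Kahn's algorithm (break ties by smallest node id):
  initial in-degrees: [2, 1, 0, 2, 0, 2, 4, 1]
  ready (indeg=0): [2, 4]
  pop 2: indeg[0]->1; indeg[1]->0; indeg[5]->1; indeg[7]->0 | ready=[1, 4, 7] | order so far=[2]
  pop 1: no out-edges | ready=[4, 7] | order so far=[2, 1]
  pop 4: indeg[0]->0; indeg[3]->1 | ready=[0, 7] | order so far=[2, 1, 4]
  pop 0: indeg[6]->3 | ready=[7] | order so far=[2, 1, 4, 0]
  pop 7: indeg[5]->0; indeg[6]->2 | ready=[5] | order so far=[2, 1, 4, 0, 7]
  pop 5: indeg[3]->0; indeg[6]->1 | ready=[3] | order so far=[2, 1, 4, 0, 7, 5]
  pop 3: indeg[6]->0 | ready=[6] | order so far=[2, 1, 4, 0, 7, 5, 3]
  pop 6: no out-edges | ready=[] | order so far=[2, 1, 4, 0, 7, 5, 3, 6]
  Result: [2, 1, 4, 0, 7, 5, 3, 6]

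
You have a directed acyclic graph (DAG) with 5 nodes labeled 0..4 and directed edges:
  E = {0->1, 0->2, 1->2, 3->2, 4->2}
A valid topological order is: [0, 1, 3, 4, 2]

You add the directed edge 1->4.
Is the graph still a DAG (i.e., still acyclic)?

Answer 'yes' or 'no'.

Given toposort: [0, 1, 3, 4, 2]
Position of 1: index 1; position of 4: index 3
New edge 1->4: forward
Forward edge: respects the existing order. Still a DAG, same toposort still valid.
Still a DAG? yes

Answer: yes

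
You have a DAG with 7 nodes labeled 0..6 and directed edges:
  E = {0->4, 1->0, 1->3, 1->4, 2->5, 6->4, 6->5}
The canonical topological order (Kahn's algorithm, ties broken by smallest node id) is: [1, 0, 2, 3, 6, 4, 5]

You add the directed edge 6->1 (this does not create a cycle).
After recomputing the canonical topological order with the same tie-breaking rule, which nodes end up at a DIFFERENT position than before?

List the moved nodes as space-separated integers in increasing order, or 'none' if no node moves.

Old toposort: [1, 0, 2, 3, 6, 4, 5]
Added edge 6->1
Recompute Kahn (smallest-id tiebreak):
  initial in-degrees: [1, 1, 0, 1, 3, 2, 0]
  ready (indeg=0): [2, 6]
  pop 2: indeg[5]->1 | ready=[6] | order so far=[2]
  pop 6: indeg[1]->0; indeg[4]->2; indeg[5]->0 | ready=[1, 5] | order so far=[2, 6]
  pop 1: indeg[0]->0; indeg[3]->0; indeg[4]->1 | ready=[0, 3, 5] | order so far=[2, 6, 1]
  pop 0: indeg[4]->0 | ready=[3, 4, 5] | order so far=[2, 6, 1, 0]
  pop 3: no out-edges | ready=[4, 5] | order so far=[2, 6, 1, 0, 3]
  pop 4: no out-edges | ready=[5] | order so far=[2, 6, 1, 0, 3, 4]
  pop 5: no out-edges | ready=[] | order so far=[2, 6, 1, 0, 3, 4, 5]
New canonical toposort: [2, 6, 1, 0, 3, 4, 5]
Compare positions:
  Node 0: index 1 -> 3 (moved)
  Node 1: index 0 -> 2 (moved)
  Node 2: index 2 -> 0 (moved)
  Node 3: index 3 -> 4 (moved)
  Node 4: index 5 -> 5 (same)
  Node 5: index 6 -> 6 (same)
  Node 6: index 4 -> 1 (moved)
Nodes that changed position: 0 1 2 3 6

Answer: 0 1 2 3 6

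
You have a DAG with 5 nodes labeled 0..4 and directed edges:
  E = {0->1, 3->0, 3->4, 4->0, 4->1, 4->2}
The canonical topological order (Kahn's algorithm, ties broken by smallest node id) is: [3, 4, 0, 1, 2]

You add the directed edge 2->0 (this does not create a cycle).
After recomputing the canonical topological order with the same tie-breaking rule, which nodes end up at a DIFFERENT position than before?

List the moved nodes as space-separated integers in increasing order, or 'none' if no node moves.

Answer: 0 1 2

Derivation:
Old toposort: [3, 4, 0, 1, 2]
Added edge 2->0
Recompute Kahn (smallest-id tiebreak):
  initial in-degrees: [3, 2, 1, 0, 1]
  ready (indeg=0): [3]
  pop 3: indeg[0]->2; indeg[4]->0 | ready=[4] | order so far=[3]
  pop 4: indeg[0]->1; indeg[1]->1; indeg[2]->0 | ready=[2] | order so far=[3, 4]
  pop 2: indeg[0]->0 | ready=[0] | order so far=[3, 4, 2]
  pop 0: indeg[1]->0 | ready=[1] | order so far=[3, 4, 2, 0]
  pop 1: no out-edges | ready=[] | order so far=[3, 4, 2, 0, 1]
New canonical toposort: [3, 4, 2, 0, 1]
Compare positions:
  Node 0: index 2 -> 3 (moved)
  Node 1: index 3 -> 4 (moved)
  Node 2: index 4 -> 2 (moved)
  Node 3: index 0 -> 0 (same)
  Node 4: index 1 -> 1 (same)
Nodes that changed position: 0 1 2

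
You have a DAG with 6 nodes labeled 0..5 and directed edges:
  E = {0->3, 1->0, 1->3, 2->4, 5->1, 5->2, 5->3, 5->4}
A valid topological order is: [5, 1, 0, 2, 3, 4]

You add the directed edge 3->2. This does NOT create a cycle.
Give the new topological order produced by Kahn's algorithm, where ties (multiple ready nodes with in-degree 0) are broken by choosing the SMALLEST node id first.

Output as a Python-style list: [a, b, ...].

Old toposort: [5, 1, 0, 2, 3, 4]
Added edge: 3->2
Position of 3 (4) > position of 2 (3). Must reorder: 3 must now come before 2.
Run Kahn's algorithm (break ties by smallest node id):
  initial in-degrees: [1, 1, 2, 3, 2, 0]
  ready (indeg=0): [5]
  pop 5: indeg[1]->0; indeg[2]->1; indeg[3]->2; indeg[4]->1 | ready=[1] | order so far=[5]
  pop 1: indeg[0]->0; indeg[3]->1 | ready=[0] | order so far=[5, 1]
  pop 0: indeg[3]->0 | ready=[3] | order so far=[5, 1, 0]
  pop 3: indeg[2]->0 | ready=[2] | order so far=[5, 1, 0, 3]
  pop 2: indeg[4]->0 | ready=[4] | order so far=[5, 1, 0, 3, 2]
  pop 4: no out-edges | ready=[] | order so far=[5, 1, 0, 3, 2, 4]
  Result: [5, 1, 0, 3, 2, 4]

Answer: [5, 1, 0, 3, 2, 4]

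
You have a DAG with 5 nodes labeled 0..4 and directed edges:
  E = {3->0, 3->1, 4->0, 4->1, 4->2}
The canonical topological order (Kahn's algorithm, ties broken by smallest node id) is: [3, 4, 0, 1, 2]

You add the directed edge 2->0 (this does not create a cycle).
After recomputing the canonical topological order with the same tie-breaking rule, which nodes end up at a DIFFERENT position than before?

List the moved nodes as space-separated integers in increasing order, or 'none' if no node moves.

Answer: 0 1 2

Derivation:
Old toposort: [3, 4, 0, 1, 2]
Added edge 2->0
Recompute Kahn (smallest-id tiebreak):
  initial in-degrees: [3, 2, 1, 0, 0]
  ready (indeg=0): [3, 4]
  pop 3: indeg[0]->2; indeg[1]->1 | ready=[4] | order so far=[3]
  pop 4: indeg[0]->1; indeg[1]->0; indeg[2]->0 | ready=[1, 2] | order so far=[3, 4]
  pop 1: no out-edges | ready=[2] | order so far=[3, 4, 1]
  pop 2: indeg[0]->0 | ready=[0] | order so far=[3, 4, 1, 2]
  pop 0: no out-edges | ready=[] | order so far=[3, 4, 1, 2, 0]
New canonical toposort: [3, 4, 1, 2, 0]
Compare positions:
  Node 0: index 2 -> 4 (moved)
  Node 1: index 3 -> 2 (moved)
  Node 2: index 4 -> 3 (moved)
  Node 3: index 0 -> 0 (same)
  Node 4: index 1 -> 1 (same)
Nodes that changed position: 0 1 2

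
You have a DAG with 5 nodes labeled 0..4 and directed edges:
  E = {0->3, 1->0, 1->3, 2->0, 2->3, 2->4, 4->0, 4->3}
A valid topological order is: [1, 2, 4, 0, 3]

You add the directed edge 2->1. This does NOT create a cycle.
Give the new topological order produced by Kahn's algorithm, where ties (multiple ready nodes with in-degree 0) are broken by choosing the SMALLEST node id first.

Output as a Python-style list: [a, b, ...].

Old toposort: [1, 2, 4, 0, 3]
Added edge: 2->1
Position of 2 (1) > position of 1 (0). Must reorder: 2 must now come before 1.
Run Kahn's algorithm (break ties by smallest node id):
  initial in-degrees: [3, 1, 0, 4, 1]
  ready (indeg=0): [2]
  pop 2: indeg[0]->2; indeg[1]->0; indeg[3]->3; indeg[4]->0 | ready=[1, 4] | order so far=[2]
  pop 1: indeg[0]->1; indeg[3]->2 | ready=[4] | order so far=[2, 1]
  pop 4: indeg[0]->0; indeg[3]->1 | ready=[0] | order so far=[2, 1, 4]
  pop 0: indeg[3]->0 | ready=[3] | order so far=[2, 1, 4, 0]
  pop 3: no out-edges | ready=[] | order so far=[2, 1, 4, 0, 3]
  Result: [2, 1, 4, 0, 3]

Answer: [2, 1, 4, 0, 3]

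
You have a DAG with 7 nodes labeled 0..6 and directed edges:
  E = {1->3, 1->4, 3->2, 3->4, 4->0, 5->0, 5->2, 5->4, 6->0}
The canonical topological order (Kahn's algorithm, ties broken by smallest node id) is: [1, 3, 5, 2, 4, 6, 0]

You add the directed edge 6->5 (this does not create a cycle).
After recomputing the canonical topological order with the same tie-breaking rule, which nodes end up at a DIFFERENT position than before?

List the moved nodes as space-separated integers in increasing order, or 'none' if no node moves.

Old toposort: [1, 3, 5, 2, 4, 6, 0]
Added edge 6->5
Recompute Kahn (smallest-id tiebreak):
  initial in-degrees: [3, 0, 2, 1, 3, 1, 0]
  ready (indeg=0): [1, 6]
  pop 1: indeg[3]->0; indeg[4]->2 | ready=[3, 6] | order so far=[1]
  pop 3: indeg[2]->1; indeg[4]->1 | ready=[6] | order so far=[1, 3]
  pop 6: indeg[0]->2; indeg[5]->0 | ready=[5] | order so far=[1, 3, 6]
  pop 5: indeg[0]->1; indeg[2]->0; indeg[4]->0 | ready=[2, 4] | order so far=[1, 3, 6, 5]
  pop 2: no out-edges | ready=[4] | order so far=[1, 3, 6, 5, 2]
  pop 4: indeg[0]->0 | ready=[0] | order so far=[1, 3, 6, 5, 2, 4]
  pop 0: no out-edges | ready=[] | order so far=[1, 3, 6, 5, 2, 4, 0]
New canonical toposort: [1, 3, 6, 5, 2, 4, 0]
Compare positions:
  Node 0: index 6 -> 6 (same)
  Node 1: index 0 -> 0 (same)
  Node 2: index 3 -> 4 (moved)
  Node 3: index 1 -> 1 (same)
  Node 4: index 4 -> 5 (moved)
  Node 5: index 2 -> 3 (moved)
  Node 6: index 5 -> 2 (moved)
Nodes that changed position: 2 4 5 6

Answer: 2 4 5 6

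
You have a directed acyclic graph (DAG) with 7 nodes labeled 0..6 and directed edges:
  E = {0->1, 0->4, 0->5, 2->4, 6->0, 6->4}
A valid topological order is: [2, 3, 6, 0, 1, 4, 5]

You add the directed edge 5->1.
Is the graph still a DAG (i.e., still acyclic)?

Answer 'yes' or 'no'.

Answer: yes

Derivation:
Given toposort: [2, 3, 6, 0, 1, 4, 5]
Position of 5: index 6; position of 1: index 4
New edge 5->1: backward (u after v in old order)
Backward edge: old toposort is now invalid. Check if this creates a cycle.
Does 1 already reach 5? Reachable from 1: [1]. NO -> still a DAG (reorder needed).
Still a DAG? yes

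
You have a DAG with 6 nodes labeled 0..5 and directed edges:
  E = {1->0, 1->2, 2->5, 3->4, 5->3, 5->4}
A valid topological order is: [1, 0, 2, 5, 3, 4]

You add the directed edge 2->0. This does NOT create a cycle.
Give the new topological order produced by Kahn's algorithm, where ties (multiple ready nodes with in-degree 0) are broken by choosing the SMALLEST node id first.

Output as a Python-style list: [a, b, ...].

Old toposort: [1, 0, 2, 5, 3, 4]
Added edge: 2->0
Position of 2 (2) > position of 0 (1). Must reorder: 2 must now come before 0.
Run Kahn's algorithm (break ties by smallest node id):
  initial in-degrees: [2, 0, 1, 1, 2, 1]
  ready (indeg=0): [1]
  pop 1: indeg[0]->1; indeg[2]->0 | ready=[2] | order so far=[1]
  pop 2: indeg[0]->0; indeg[5]->0 | ready=[0, 5] | order so far=[1, 2]
  pop 0: no out-edges | ready=[5] | order so far=[1, 2, 0]
  pop 5: indeg[3]->0; indeg[4]->1 | ready=[3] | order so far=[1, 2, 0, 5]
  pop 3: indeg[4]->0 | ready=[4] | order so far=[1, 2, 0, 5, 3]
  pop 4: no out-edges | ready=[] | order so far=[1, 2, 0, 5, 3, 4]
  Result: [1, 2, 0, 5, 3, 4]

Answer: [1, 2, 0, 5, 3, 4]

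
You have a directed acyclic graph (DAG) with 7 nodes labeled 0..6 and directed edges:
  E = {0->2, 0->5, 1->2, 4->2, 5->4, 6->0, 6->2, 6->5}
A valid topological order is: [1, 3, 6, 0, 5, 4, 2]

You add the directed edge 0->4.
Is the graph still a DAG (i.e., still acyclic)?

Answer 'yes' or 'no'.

Given toposort: [1, 3, 6, 0, 5, 4, 2]
Position of 0: index 3; position of 4: index 5
New edge 0->4: forward
Forward edge: respects the existing order. Still a DAG, same toposort still valid.
Still a DAG? yes

Answer: yes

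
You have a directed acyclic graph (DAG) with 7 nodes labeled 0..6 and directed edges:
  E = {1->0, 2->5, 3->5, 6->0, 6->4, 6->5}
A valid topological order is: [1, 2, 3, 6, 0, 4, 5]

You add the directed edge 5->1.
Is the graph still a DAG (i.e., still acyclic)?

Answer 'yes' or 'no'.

Given toposort: [1, 2, 3, 6, 0, 4, 5]
Position of 5: index 6; position of 1: index 0
New edge 5->1: backward (u after v in old order)
Backward edge: old toposort is now invalid. Check if this creates a cycle.
Does 1 already reach 5? Reachable from 1: [0, 1]. NO -> still a DAG (reorder needed).
Still a DAG? yes

Answer: yes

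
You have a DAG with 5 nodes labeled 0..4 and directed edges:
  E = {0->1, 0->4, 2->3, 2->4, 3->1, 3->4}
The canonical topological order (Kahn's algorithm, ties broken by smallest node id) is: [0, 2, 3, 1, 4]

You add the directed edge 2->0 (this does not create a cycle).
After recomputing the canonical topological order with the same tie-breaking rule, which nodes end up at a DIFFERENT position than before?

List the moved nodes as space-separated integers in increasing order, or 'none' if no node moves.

Old toposort: [0, 2, 3, 1, 4]
Added edge 2->0
Recompute Kahn (smallest-id tiebreak):
  initial in-degrees: [1, 2, 0, 1, 3]
  ready (indeg=0): [2]
  pop 2: indeg[0]->0; indeg[3]->0; indeg[4]->2 | ready=[0, 3] | order so far=[2]
  pop 0: indeg[1]->1; indeg[4]->1 | ready=[3] | order so far=[2, 0]
  pop 3: indeg[1]->0; indeg[4]->0 | ready=[1, 4] | order so far=[2, 0, 3]
  pop 1: no out-edges | ready=[4] | order so far=[2, 0, 3, 1]
  pop 4: no out-edges | ready=[] | order so far=[2, 0, 3, 1, 4]
New canonical toposort: [2, 0, 3, 1, 4]
Compare positions:
  Node 0: index 0 -> 1 (moved)
  Node 1: index 3 -> 3 (same)
  Node 2: index 1 -> 0 (moved)
  Node 3: index 2 -> 2 (same)
  Node 4: index 4 -> 4 (same)
Nodes that changed position: 0 2

Answer: 0 2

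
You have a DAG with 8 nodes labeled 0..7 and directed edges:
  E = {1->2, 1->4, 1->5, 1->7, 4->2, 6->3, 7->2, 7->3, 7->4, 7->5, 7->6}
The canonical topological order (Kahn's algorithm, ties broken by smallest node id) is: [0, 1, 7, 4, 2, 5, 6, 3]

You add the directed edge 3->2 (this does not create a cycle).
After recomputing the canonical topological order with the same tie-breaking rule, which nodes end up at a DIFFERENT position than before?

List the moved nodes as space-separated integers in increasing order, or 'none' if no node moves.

Answer: 2 3 5 6

Derivation:
Old toposort: [0, 1, 7, 4, 2, 5, 6, 3]
Added edge 3->2
Recompute Kahn (smallest-id tiebreak):
  initial in-degrees: [0, 0, 4, 2, 2, 2, 1, 1]
  ready (indeg=0): [0, 1]
  pop 0: no out-edges | ready=[1] | order so far=[0]
  pop 1: indeg[2]->3; indeg[4]->1; indeg[5]->1; indeg[7]->0 | ready=[7] | order so far=[0, 1]
  pop 7: indeg[2]->2; indeg[3]->1; indeg[4]->0; indeg[5]->0; indeg[6]->0 | ready=[4, 5, 6] | order so far=[0, 1, 7]
  pop 4: indeg[2]->1 | ready=[5, 6] | order so far=[0, 1, 7, 4]
  pop 5: no out-edges | ready=[6] | order so far=[0, 1, 7, 4, 5]
  pop 6: indeg[3]->0 | ready=[3] | order so far=[0, 1, 7, 4, 5, 6]
  pop 3: indeg[2]->0 | ready=[2] | order so far=[0, 1, 7, 4, 5, 6, 3]
  pop 2: no out-edges | ready=[] | order so far=[0, 1, 7, 4, 5, 6, 3, 2]
New canonical toposort: [0, 1, 7, 4, 5, 6, 3, 2]
Compare positions:
  Node 0: index 0 -> 0 (same)
  Node 1: index 1 -> 1 (same)
  Node 2: index 4 -> 7 (moved)
  Node 3: index 7 -> 6 (moved)
  Node 4: index 3 -> 3 (same)
  Node 5: index 5 -> 4 (moved)
  Node 6: index 6 -> 5 (moved)
  Node 7: index 2 -> 2 (same)
Nodes that changed position: 2 3 5 6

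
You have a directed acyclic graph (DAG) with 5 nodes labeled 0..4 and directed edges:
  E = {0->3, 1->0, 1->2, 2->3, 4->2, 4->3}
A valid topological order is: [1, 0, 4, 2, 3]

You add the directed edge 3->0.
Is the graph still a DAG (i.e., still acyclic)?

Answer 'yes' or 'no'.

Given toposort: [1, 0, 4, 2, 3]
Position of 3: index 4; position of 0: index 1
New edge 3->0: backward (u after v in old order)
Backward edge: old toposort is now invalid. Check if this creates a cycle.
Does 0 already reach 3? Reachable from 0: [0, 3]. YES -> cycle!
Still a DAG? no

Answer: no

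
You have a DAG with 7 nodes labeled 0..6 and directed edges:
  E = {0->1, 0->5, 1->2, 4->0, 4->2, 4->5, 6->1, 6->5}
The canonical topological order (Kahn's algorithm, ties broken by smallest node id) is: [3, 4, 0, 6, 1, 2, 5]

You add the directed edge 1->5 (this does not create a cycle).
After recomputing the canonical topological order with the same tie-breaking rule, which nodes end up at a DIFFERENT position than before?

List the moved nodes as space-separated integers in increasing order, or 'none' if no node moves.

Answer: none

Derivation:
Old toposort: [3, 4, 0, 6, 1, 2, 5]
Added edge 1->5
Recompute Kahn (smallest-id tiebreak):
  initial in-degrees: [1, 2, 2, 0, 0, 4, 0]
  ready (indeg=0): [3, 4, 6]
  pop 3: no out-edges | ready=[4, 6] | order so far=[3]
  pop 4: indeg[0]->0; indeg[2]->1; indeg[5]->3 | ready=[0, 6] | order so far=[3, 4]
  pop 0: indeg[1]->1; indeg[5]->2 | ready=[6] | order so far=[3, 4, 0]
  pop 6: indeg[1]->0; indeg[5]->1 | ready=[1] | order so far=[3, 4, 0, 6]
  pop 1: indeg[2]->0; indeg[5]->0 | ready=[2, 5] | order so far=[3, 4, 0, 6, 1]
  pop 2: no out-edges | ready=[5] | order so far=[3, 4, 0, 6, 1, 2]
  pop 5: no out-edges | ready=[] | order so far=[3, 4, 0, 6, 1, 2, 5]
New canonical toposort: [3, 4, 0, 6, 1, 2, 5]
Compare positions:
  Node 0: index 2 -> 2 (same)
  Node 1: index 4 -> 4 (same)
  Node 2: index 5 -> 5 (same)
  Node 3: index 0 -> 0 (same)
  Node 4: index 1 -> 1 (same)
  Node 5: index 6 -> 6 (same)
  Node 6: index 3 -> 3 (same)
Nodes that changed position: none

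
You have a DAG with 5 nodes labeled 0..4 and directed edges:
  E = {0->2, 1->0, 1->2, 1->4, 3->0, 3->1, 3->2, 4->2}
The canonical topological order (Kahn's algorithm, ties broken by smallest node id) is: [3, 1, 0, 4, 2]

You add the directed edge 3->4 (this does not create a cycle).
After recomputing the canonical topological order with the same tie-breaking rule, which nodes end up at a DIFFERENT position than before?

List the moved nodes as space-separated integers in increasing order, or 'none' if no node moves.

Old toposort: [3, 1, 0, 4, 2]
Added edge 3->4
Recompute Kahn (smallest-id tiebreak):
  initial in-degrees: [2, 1, 4, 0, 2]
  ready (indeg=0): [3]
  pop 3: indeg[0]->1; indeg[1]->0; indeg[2]->3; indeg[4]->1 | ready=[1] | order so far=[3]
  pop 1: indeg[0]->0; indeg[2]->2; indeg[4]->0 | ready=[0, 4] | order so far=[3, 1]
  pop 0: indeg[2]->1 | ready=[4] | order so far=[3, 1, 0]
  pop 4: indeg[2]->0 | ready=[2] | order so far=[3, 1, 0, 4]
  pop 2: no out-edges | ready=[] | order so far=[3, 1, 0, 4, 2]
New canonical toposort: [3, 1, 0, 4, 2]
Compare positions:
  Node 0: index 2 -> 2 (same)
  Node 1: index 1 -> 1 (same)
  Node 2: index 4 -> 4 (same)
  Node 3: index 0 -> 0 (same)
  Node 4: index 3 -> 3 (same)
Nodes that changed position: none

Answer: none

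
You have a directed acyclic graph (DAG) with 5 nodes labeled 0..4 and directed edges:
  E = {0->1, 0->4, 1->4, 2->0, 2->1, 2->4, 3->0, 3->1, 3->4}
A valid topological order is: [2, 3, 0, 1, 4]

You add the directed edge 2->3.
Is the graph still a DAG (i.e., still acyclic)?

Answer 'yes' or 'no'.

Answer: yes

Derivation:
Given toposort: [2, 3, 0, 1, 4]
Position of 2: index 0; position of 3: index 1
New edge 2->3: forward
Forward edge: respects the existing order. Still a DAG, same toposort still valid.
Still a DAG? yes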